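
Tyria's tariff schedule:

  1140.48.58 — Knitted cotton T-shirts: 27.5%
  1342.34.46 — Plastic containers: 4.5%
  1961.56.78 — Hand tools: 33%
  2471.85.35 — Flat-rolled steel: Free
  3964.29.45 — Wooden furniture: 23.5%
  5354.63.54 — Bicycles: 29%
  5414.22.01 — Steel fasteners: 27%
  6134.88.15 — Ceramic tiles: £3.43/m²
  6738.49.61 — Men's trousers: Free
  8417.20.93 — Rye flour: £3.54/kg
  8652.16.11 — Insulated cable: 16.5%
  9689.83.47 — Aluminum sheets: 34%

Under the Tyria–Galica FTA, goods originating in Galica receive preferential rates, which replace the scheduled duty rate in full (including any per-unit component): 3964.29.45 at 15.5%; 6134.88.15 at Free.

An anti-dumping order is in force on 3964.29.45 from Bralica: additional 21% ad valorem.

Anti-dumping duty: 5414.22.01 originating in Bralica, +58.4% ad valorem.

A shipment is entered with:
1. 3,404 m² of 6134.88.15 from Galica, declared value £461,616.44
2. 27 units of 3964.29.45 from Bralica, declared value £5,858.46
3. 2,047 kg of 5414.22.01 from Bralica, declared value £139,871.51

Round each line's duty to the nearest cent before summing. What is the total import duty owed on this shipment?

£122,057.28

Line 1 (6134.88.15, Galica, 3,404 m², £461,616.44):
Base rate for 6134.88.15 is £3.43/m².
Origin Galica qualifies under the Tyria–Galica agreement and 6134.88.15 is covered: preferential rate Free applies instead.
Duty = £461,616.44 × 0% = £0.00.
Line 2 (3964.29.45, Bralica, 27 units, £5,858.46):
Base rate for 3964.29.45 is 23.5%.
3964.29.45 has an FTA preferential rate, but origin Bralica is not Galica; base rate stands.
Additional duty on 3964.29.45 from Bralica: +21%. Applied ad valorem rate: 23.5% + 21% = 44.5%.
Duty = £5,858.46 × 44.5% = £2,607.01.
Line 3 (5414.22.01, Bralica, 2,047 kg, £139,871.51):
Base rate for 5414.22.01 is 27%.
Additional duty on 5414.22.01 from Bralica: +58.4%. Applied ad valorem rate: 27% + 58.4% = 85.4%.
Duty = £139,871.51 × 85.4% = £119,450.27.
Total = £0.00 + £2,607.01 + £119,450.27 = £122,057.28.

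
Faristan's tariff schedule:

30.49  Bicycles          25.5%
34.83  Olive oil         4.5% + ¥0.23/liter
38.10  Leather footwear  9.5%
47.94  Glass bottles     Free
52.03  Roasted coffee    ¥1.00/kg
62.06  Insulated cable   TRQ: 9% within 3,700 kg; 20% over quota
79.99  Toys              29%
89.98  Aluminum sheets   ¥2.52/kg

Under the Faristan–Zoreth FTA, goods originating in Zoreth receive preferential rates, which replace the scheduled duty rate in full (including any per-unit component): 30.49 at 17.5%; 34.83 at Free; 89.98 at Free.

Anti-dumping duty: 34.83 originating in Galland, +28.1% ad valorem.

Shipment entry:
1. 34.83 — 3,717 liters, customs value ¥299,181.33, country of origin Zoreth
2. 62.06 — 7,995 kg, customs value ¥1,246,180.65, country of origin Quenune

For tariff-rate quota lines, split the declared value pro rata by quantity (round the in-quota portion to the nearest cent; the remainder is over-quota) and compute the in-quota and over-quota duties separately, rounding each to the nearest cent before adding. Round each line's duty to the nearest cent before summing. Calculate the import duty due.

¥185,797.04

Line 1 (34.83, Zoreth, 3,717 liters, ¥299,181.33):
Base rate for 34.83 is 4.5% + ¥0.23/liter.
Origin Zoreth qualifies under the Faristan–Zoreth agreement and 34.83 is covered: preferential rate Free applies instead.
The additional-duty order on 34.83 targets Galland, not Zoreth; it does not apply.
Duty = ¥299,181.33 × 0% = ¥0.00.
Line 2 (62.06, Quenune, 7,995 kg, ¥1,246,180.65):
Code 62.06 is under a tariff-rate quota (threshold 3,700 kg). In-quota: 3,700 kg at 9%; over-quota: 4,295 kg at 20%.
Pro-rata value split: in-quota = ¥1,246,180.65 × 3,700/7,995 = ¥576,719.00; over-quota = ¥1,246,180.65 − ¥576,719.00 = ¥669,461.65.
In-quota duty = ¥576,719.00 × 9% = ¥51,904.71. Over-quota duty = ¥669,461.65 × 20% = ¥133,892.33.
Line duty = ¥51,904.71 + ¥133,892.33 = ¥185,797.04.
Total = ¥0.00 + ¥185,797.04 = ¥185,797.04.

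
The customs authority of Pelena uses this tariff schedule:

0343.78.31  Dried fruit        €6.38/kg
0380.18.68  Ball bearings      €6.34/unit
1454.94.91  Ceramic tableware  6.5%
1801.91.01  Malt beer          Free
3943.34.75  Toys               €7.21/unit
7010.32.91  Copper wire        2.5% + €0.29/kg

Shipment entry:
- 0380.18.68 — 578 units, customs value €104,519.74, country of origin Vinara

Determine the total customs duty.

€3,664.52

Line 1 (0380.18.68, Vinara, 578 units, €104,519.74):
Base rate for 0380.18.68 is €6.34/unit.
Duty = 578 × €6.34 = €3,664.52.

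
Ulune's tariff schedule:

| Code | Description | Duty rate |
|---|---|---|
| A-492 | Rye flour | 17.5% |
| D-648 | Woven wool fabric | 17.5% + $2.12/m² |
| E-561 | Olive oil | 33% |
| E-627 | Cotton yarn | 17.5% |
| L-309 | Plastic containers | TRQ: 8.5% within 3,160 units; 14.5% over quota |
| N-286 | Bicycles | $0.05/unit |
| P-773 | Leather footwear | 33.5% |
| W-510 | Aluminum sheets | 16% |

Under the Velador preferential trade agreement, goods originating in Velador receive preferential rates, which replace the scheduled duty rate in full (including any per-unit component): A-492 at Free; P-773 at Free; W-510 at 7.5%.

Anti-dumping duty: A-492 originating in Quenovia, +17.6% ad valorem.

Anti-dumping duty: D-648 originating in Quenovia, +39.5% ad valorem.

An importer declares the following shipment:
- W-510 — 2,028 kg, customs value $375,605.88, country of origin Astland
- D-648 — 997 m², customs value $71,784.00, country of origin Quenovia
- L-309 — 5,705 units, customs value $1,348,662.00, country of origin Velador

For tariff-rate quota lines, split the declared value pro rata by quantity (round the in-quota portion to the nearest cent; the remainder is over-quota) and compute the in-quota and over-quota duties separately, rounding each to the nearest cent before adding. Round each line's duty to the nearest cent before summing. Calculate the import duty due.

$253,862.01

Line 1 (W-510, Astland, 2,028 kg, $375,605.88):
Base rate for W-510 is 16%.
W-510 has an FTA preferential rate, but origin Astland is not Velador; base rate stands.
Duty = $375,605.88 × 16% = $60,096.94.
Line 2 (D-648, Quenovia, 997 m², $71,784.00):
Base rate for D-648 is 17.5% + $2.12/m².
Additional duty on D-648 from Quenovia: +39.5%. Applied ad valorem rate: 17.5% + 39.5% = 57%.
Duty = $71,784.00 × 57% + 997 × $2.12 = $43,030.52.
Line 3 (L-309, Velador, 5,705 units, $1,348,662.00):
Code L-309 is under a tariff-rate quota (threshold 3,160 units). In-quota: 3,160 units at 8.5%; over-quota: 2,545 units at 14.5%.
Pro-rata value split: in-quota = $1,348,662.00 × 3,160/5,705 = $747,024.00; over-quota = $1,348,662.00 − $747,024.00 = $601,638.00.
In-quota duty = $747,024.00 × 8.5% = $63,497.04. Over-quota duty = $601,638.00 × 14.5% = $87,237.51.
Line duty = $63,497.04 + $87,237.51 = $150,734.55.
Total = $60,096.94 + $43,030.52 + $150,734.55 = $253,862.01.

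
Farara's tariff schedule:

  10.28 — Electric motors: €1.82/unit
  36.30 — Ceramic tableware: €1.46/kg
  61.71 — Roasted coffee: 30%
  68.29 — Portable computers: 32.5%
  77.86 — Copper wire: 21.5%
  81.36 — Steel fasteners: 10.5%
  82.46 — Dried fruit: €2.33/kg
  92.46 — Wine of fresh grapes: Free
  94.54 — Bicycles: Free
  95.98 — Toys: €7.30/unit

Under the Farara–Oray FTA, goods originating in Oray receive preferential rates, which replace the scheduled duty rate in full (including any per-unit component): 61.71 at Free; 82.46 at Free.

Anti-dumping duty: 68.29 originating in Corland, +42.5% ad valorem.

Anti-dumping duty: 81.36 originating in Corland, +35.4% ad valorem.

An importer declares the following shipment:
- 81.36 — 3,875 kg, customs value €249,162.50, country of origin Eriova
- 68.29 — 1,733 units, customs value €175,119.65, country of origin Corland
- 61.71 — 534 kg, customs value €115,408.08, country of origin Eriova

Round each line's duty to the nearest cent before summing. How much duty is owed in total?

Line 1 (81.36, Eriova, 3,875 kg, €249,162.50):
Base rate for 81.36 is 10.5%.
The additional-duty order on 81.36 targets Corland, not Eriova; it does not apply.
Duty = €249,162.50 × 10.5% = €26,162.06.
Line 2 (68.29, Corland, 1,733 units, €175,119.65):
Base rate for 68.29 is 32.5%.
Additional duty on 68.29 from Corland: +42.5%. Applied ad valorem rate: 32.5% + 42.5% = 75%.
Duty = €175,119.65 × 75% = €131,339.74.
Line 3 (61.71, Eriova, 534 kg, €115,408.08):
Base rate for 61.71 is 30%.
61.71 has an FTA preferential rate, but origin Eriova is not Oray; base rate stands.
Duty = €115,408.08 × 30% = €34,622.42.
Total = €26,162.06 + €131,339.74 + €34,622.42 = €192,124.22.

€192,124.22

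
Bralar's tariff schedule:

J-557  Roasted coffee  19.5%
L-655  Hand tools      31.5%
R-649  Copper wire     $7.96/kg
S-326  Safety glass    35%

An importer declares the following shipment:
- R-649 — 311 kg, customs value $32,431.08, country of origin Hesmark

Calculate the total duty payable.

$2,475.56

Line 1 (R-649, Hesmark, 311 kg, $32,431.08):
Base rate for R-649 is $7.96/kg.
Duty = 311 × $7.96 = $2,475.56.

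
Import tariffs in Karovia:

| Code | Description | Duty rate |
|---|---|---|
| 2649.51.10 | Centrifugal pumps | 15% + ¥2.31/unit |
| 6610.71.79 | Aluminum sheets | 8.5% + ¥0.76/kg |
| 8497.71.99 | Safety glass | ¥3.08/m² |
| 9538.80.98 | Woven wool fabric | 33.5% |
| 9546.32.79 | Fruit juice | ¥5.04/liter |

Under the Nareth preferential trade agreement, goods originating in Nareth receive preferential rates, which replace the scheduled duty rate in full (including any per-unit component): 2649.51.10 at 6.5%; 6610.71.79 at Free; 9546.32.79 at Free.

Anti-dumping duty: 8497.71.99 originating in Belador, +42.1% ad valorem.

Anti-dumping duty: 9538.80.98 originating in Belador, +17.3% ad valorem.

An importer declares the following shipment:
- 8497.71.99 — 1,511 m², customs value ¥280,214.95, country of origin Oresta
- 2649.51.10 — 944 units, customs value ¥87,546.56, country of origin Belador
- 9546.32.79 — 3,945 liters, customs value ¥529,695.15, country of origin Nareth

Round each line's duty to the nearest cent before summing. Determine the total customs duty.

Line 1 (8497.71.99, Oresta, 1,511 m², ¥280,214.95):
Base rate for 8497.71.99 is ¥3.08/m².
The additional-duty order on 8497.71.99 targets Belador, not Oresta; it does not apply.
Duty = 1,511 × ¥3.08 = ¥4,653.88.
Line 2 (2649.51.10, Belador, 944 units, ¥87,546.56):
Base rate for 2649.51.10 is 15% + ¥2.31/unit.
2649.51.10 has an FTA preferential rate, but origin Belador is not Nareth; base rate stands.
Duty = ¥87,546.56 × 15% + 944 × ¥2.31 = ¥15,312.62.
Line 3 (9546.32.79, Nareth, 3,945 liters, ¥529,695.15):
Base rate for 9546.32.79 is ¥5.04/liter.
Origin Nareth qualifies under the Karovia–Nareth agreement and 9546.32.79 is covered: preferential rate Free applies instead.
Duty = ¥529,695.15 × 0% = ¥0.00.
Total = ¥4,653.88 + ¥15,312.62 + ¥0.00 = ¥19,966.50.

¥19,966.50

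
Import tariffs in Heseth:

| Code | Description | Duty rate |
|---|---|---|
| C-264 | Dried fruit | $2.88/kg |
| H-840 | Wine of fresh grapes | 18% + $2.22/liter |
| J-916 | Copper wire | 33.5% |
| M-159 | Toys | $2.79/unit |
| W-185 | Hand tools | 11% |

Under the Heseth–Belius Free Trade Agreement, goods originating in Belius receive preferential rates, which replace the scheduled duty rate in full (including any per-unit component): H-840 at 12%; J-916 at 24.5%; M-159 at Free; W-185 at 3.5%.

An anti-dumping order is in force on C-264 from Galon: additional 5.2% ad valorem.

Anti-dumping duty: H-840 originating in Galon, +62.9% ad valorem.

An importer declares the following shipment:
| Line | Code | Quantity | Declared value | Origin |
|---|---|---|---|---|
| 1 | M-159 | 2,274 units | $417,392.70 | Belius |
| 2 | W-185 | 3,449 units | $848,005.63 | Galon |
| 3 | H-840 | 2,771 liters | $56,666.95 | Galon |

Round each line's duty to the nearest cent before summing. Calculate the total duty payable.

$145,275.80

Line 1 (M-159, Belius, 2,274 units, $417,392.70):
Base rate for M-159 is $2.79/unit.
Origin Belius qualifies under the Heseth–Belius agreement and M-159 is covered: preferential rate Free applies instead.
Duty = $417,392.70 × 0% = $0.00.
Line 2 (W-185, Galon, 3,449 units, $848,005.63):
Base rate for W-185 is 11%.
W-185 has an FTA preferential rate, but origin Galon is not Belius; base rate stands.
Duty = $848,005.63 × 11% = $93,280.62.
Line 3 (H-840, Galon, 2,771 liters, $56,666.95):
Base rate for H-840 is 18% + $2.22/liter.
H-840 has an FTA preferential rate, but origin Galon is not Belius; base rate stands.
Additional duty on H-840 from Galon: +62.9%. Applied ad valorem rate: 18% + 62.9% = 80.9%.
Duty = $56,666.95 × 80.9% + 2,771 × $2.22 = $51,995.18.
Total = $0.00 + $93,280.62 + $51,995.18 = $145,275.80.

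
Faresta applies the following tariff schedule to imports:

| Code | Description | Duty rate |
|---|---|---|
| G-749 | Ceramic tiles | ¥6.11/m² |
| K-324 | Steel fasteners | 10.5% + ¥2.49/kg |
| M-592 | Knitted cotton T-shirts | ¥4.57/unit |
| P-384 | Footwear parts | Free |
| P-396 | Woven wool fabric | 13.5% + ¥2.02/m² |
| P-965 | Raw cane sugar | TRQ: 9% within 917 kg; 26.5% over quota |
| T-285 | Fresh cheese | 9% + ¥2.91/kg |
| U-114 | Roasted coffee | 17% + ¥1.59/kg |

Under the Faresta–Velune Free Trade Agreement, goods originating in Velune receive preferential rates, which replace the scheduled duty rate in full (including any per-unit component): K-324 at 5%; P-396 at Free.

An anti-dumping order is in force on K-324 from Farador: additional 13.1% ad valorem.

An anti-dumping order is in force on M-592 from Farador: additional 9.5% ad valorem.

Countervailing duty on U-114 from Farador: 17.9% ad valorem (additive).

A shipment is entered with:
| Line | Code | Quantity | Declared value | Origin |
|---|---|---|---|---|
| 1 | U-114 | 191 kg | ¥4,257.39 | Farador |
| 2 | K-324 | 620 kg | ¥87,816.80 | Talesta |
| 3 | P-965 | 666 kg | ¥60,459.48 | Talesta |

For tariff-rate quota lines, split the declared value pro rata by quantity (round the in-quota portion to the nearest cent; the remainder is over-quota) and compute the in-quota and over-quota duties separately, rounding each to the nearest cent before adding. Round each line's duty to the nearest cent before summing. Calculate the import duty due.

¥17,995.43

Line 1 (U-114, Farador, 191 kg, ¥4,257.39):
Base rate for U-114 is 17% + ¥1.59/kg.
Additional duty on U-114 from Farador: +17.9%. Applied ad valorem rate: 17% + 17.9% = 34.9%.
Duty = ¥4,257.39 × 34.9% + 191 × ¥1.59 = ¥1,789.52.
Line 2 (K-324, Talesta, 620 kg, ¥87,816.80):
Base rate for K-324 is 10.5% + ¥2.49/kg.
K-324 has an FTA preferential rate, but origin Talesta is not Velune; base rate stands.
The additional-duty order on K-324 targets Farador, not Talesta; it does not apply.
Duty = ¥87,816.80 × 10.5% + 620 × ¥2.49 = ¥10,764.56.
Line 3 (P-965, Talesta, 666 kg, ¥60,459.48):
Code P-965 is under a tariff-rate quota (threshold 917 kg). Quantity 666 kg is within the quota, so the in-quota rate 9% applies to the full value.
Duty = ¥60,459.48 × 9% = ¥5,441.35.
Total = ¥1,789.52 + ¥10,764.56 + ¥5,441.35 = ¥17,995.43.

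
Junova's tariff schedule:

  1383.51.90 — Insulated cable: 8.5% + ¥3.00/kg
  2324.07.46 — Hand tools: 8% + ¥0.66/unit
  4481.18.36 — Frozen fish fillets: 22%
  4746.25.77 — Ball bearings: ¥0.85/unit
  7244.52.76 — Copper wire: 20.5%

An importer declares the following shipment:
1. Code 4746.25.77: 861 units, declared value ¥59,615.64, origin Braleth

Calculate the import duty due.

¥731.85

Line 1 (4746.25.77, Braleth, 861 units, ¥59,615.64):
Base rate for 4746.25.77 is ¥0.85/unit.
Duty = 861 × ¥0.85 = ¥731.85.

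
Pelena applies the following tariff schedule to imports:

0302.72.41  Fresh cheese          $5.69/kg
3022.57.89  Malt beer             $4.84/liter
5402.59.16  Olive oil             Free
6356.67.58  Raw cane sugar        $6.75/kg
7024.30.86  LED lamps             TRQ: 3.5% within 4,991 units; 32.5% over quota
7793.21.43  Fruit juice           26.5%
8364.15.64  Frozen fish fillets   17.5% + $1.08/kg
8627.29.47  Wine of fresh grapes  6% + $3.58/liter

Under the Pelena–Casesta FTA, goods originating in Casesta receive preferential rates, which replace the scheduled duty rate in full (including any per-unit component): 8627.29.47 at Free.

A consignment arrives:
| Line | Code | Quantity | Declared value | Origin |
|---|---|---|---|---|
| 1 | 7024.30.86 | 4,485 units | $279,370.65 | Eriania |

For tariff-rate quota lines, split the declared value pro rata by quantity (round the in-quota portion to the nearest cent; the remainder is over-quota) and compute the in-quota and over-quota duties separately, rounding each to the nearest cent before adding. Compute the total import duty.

$9,777.97

Line 1 (7024.30.86, Eriania, 4,485 units, $279,370.65):
Code 7024.30.86 is under a tariff-rate quota (threshold 4,991 units). Quantity 4,485 units is within the quota, so the in-quota rate 3.5% applies to the full value.
Duty = $279,370.65 × 3.5% = $9,777.97.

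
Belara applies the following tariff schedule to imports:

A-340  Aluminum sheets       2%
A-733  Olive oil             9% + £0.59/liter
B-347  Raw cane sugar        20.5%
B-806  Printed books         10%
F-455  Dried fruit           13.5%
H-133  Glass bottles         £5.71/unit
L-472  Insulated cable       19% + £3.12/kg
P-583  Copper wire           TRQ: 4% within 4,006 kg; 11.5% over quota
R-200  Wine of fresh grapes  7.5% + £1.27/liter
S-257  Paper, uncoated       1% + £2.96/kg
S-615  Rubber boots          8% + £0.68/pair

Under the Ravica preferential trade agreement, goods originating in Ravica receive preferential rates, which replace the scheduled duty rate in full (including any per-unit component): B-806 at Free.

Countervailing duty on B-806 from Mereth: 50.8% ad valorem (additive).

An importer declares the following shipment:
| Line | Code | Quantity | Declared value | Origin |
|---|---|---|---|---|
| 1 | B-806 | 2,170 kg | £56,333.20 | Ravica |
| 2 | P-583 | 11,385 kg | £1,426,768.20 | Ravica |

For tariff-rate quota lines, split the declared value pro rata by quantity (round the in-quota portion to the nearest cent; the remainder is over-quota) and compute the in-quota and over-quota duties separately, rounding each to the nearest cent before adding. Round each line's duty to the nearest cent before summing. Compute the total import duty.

Line 1 (B-806, Ravica, 2,170 kg, £56,333.20):
Base rate for B-806 is 10%.
Origin Ravica qualifies under the Belara–Ravica agreement and B-806 is covered: preferential rate Free applies instead.
The additional-duty order on B-806 targets Mereth, not Ravica; it does not apply.
Duty = £56,333.20 × 0% = £0.00.
Line 2 (P-583, Ravica, 11,385 kg, £1,426,768.20):
Code P-583 is under a tariff-rate quota (threshold 4,006 kg). In-quota: 4,006 kg at 4%; over-quota: 7,379 kg at 11.5%.
Pro-rata value split: in-quota = £1,426,768.20 × 4,006/11,385 = £502,031.92; over-quota = £1,426,768.20 − £502,031.92 = £924,736.28.
In-quota duty = £502,031.92 × 4% = £20,081.28. Over-quota duty = £924,736.28 × 11.5% = £106,344.67.
Line duty = £20,081.28 + £106,344.67 = £126,425.95.
Total = £0.00 + £126,425.95 = £126,425.95.

£126,425.95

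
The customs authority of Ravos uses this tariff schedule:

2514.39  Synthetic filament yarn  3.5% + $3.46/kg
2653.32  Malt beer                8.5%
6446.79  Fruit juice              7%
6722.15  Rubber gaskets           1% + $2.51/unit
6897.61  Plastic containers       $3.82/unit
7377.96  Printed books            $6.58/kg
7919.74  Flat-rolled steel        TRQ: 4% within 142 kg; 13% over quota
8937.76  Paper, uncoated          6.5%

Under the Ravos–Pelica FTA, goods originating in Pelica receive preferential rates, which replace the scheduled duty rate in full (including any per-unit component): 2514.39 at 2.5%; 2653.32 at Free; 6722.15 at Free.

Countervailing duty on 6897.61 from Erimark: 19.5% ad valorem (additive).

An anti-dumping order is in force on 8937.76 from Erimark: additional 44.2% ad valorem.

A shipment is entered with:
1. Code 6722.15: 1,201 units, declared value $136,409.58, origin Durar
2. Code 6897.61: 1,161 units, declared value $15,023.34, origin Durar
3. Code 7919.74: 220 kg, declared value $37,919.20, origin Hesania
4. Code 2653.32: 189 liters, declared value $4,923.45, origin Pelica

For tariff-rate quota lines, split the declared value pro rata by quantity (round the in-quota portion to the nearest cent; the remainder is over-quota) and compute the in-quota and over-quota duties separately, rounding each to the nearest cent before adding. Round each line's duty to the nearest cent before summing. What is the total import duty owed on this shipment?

$11,540.36

Line 1 (6722.15, Durar, 1,201 units, $136,409.58):
Base rate for 6722.15 is 1% + $2.51/unit.
6722.15 has an FTA preferential rate, but origin Durar is not Pelica; base rate stands.
Duty = $136,409.58 × 1% + 1,201 × $2.51 = $4,378.61.
Line 2 (6897.61, Durar, 1,161 units, $15,023.34):
Base rate for 6897.61 is $3.82/unit.
The additional-duty order on 6897.61 targets Erimark, not Durar; it does not apply.
Duty = 1,161 × $3.82 = $4,435.02.
Line 3 (7919.74, Hesania, 220 kg, $37,919.20):
Code 7919.74 is under a tariff-rate quota (threshold 142 kg). In-quota: 142 kg at 4%; over-quota: 78 kg at 13%.
Pro-rata value split: in-quota = $37,919.20 × 142/220 = $24,475.12; over-quota = $37,919.20 − $24,475.12 = $13,444.08.
In-quota duty = $24,475.12 × 4% = $979.00. Over-quota duty = $13,444.08 × 13% = $1,747.73.
Line duty = $979.00 + $1,747.73 = $2,726.73.
Line 4 (2653.32, Pelica, 189 liters, $4,923.45):
Base rate for 2653.32 is 8.5%.
Origin Pelica qualifies under the Ravos–Pelica agreement and 2653.32 is covered: preferential rate Free applies instead.
Duty = $4,923.45 × 0% = $0.00.
Total = $4,378.61 + $4,435.02 + $2,726.73 + $0.00 = $11,540.36.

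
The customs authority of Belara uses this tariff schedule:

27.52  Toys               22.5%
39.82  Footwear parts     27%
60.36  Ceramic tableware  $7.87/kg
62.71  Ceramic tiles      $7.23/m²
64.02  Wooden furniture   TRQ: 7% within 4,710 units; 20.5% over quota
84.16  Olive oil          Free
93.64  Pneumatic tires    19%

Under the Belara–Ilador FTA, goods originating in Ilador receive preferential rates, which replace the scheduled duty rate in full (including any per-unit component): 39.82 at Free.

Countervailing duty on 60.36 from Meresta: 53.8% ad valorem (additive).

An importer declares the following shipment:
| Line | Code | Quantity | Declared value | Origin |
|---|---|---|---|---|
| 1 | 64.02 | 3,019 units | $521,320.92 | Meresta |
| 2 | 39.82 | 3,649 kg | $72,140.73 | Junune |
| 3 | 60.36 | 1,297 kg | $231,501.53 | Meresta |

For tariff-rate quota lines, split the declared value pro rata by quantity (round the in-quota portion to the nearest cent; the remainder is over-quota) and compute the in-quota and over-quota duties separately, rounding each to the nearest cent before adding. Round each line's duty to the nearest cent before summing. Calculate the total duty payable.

Line 1 (64.02, Meresta, 3,019 units, $521,320.92):
Code 64.02 is under a tariff-rate quota (threshold 4,710 units). Quantity 3,019 units is within the quota, so the in-quota rate 7% applies to the full value.
Duty = $521,320.92 × 7% = $36,492.46.
Line 2 (39.82, Junune, 3,649 kg, $72,140.73):
Base rate for 39.82 is 27%.
39.82 has an FTA preferential rate, but origin Junune is not Ilador; base rate stands.
Duty = $72,140.73 × 27% = $19,478.00.
Line 3 (60.36, Meresta, 1,297 kg, $231,501.53):
Base rate for 60.36 is $7.87/kg.
Additional duty on 60.36 from Meresta: +53.8% ad valorem. Applied ad valorem rate = 53.8%.
Duty = $231,501.53 × 53.8% + 1,297 × $7.87 = $134,755.21.
Total = $36,492.46 + $19,478.00 + $134,755.21 = $190,725.67.

$190,725.67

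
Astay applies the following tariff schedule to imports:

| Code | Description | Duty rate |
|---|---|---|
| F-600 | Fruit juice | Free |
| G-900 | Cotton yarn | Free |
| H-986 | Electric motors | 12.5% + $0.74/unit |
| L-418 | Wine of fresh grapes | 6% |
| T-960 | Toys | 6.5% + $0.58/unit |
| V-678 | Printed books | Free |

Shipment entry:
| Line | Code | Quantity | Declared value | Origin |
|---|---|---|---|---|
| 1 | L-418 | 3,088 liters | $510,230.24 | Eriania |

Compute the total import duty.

Line 1 (L-418, Eriania, 3,088 liters, $510,230.24):
Base rate for L-418 is 6%.
Duty = $510,230.24 × 6% = $30,613.81.

$30,613.81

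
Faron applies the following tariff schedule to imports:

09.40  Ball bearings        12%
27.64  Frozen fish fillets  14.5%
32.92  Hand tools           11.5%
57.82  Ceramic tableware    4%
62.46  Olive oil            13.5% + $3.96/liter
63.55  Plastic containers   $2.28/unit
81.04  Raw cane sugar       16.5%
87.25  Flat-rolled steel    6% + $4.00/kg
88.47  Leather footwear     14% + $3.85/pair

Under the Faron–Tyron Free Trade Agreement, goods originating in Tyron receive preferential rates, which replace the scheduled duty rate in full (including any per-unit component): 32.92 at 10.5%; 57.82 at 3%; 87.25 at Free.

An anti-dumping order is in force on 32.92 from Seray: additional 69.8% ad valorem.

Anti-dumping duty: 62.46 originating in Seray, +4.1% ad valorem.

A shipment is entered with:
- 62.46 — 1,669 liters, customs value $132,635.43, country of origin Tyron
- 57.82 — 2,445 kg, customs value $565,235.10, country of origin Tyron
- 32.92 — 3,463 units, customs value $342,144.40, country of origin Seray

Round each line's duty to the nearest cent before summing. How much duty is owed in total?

Line 1 (62.46, Tyron, 1,669 liters, $132,635.43):
Base rate for 62.46 is 13.5% + $3.96/liter.
Origin Tyron is the FTA partner but 62.46 is not on the preference list; base rate stands.
The additional-duty order on 62.46 targets Seray, not Tyron; it does not apply.
Duty = $132,635.43 × 13.5% + 1,669 × $3.96 = $24,515.02.
Line 2 (57.82, Tyron, 2,445 kg, $565,235.10):
Base rate for 57.82 is 4%.
Origin Tyron qualifies under the Faron–Tyron agreement and 57.82 is covered: preferential rate 3% applies instead.
Duty = $565,235.10 × 3% = $16,957.05.
Line 3 (32.92, Seray, 3,463 units, $342,144.40):
Base rate for 32.92 is 11.5%.
32.92 has an FTA preferential rate, but origin Seray is not Tyron; base rate stands.
Additional duty on 32.92 from Seray: +69.8%. Applied ad valorem rate: 11.5% + 69.8% = 81.3%.
Duty = $342,144.40 × 81.3% = $278,163.40.
Total = $24,515.02 + $16,957.05 + $278,163.40 = $319,635.47.

$319,635.47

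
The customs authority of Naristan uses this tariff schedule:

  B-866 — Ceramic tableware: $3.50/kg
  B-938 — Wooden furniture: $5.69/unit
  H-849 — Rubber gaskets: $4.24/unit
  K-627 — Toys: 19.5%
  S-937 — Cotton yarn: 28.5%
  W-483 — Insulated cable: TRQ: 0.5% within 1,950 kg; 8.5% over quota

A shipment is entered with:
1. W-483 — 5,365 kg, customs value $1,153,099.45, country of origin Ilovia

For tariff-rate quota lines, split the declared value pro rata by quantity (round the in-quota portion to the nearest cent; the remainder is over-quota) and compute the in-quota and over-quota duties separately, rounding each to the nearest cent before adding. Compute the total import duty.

Line 1 (W-483, Ilovia, 5,365 kg, $1,153,099.45):
Code W-483 is under a tariff-rate quota (threshold 1,950 kg). In-quota: 1,950 kg at 0.5%; over-quota: 3,415 kg at 8.5%.
Pro-rata value split: in-quota = $1,153,099.45 × 1,950/5,365 = $419,113.50; over-quota = $1,153,099.45 − $419,113.50 = $733,985.95.
In-quota duty = $419,113.50 × 0.5% = $2,095.57. Over-quota duty = $733,985.95 × 8.5% = $62,388.81.
Line duty = $2,095.57 + $62,388.81 = $64,484.38.

$64,484.38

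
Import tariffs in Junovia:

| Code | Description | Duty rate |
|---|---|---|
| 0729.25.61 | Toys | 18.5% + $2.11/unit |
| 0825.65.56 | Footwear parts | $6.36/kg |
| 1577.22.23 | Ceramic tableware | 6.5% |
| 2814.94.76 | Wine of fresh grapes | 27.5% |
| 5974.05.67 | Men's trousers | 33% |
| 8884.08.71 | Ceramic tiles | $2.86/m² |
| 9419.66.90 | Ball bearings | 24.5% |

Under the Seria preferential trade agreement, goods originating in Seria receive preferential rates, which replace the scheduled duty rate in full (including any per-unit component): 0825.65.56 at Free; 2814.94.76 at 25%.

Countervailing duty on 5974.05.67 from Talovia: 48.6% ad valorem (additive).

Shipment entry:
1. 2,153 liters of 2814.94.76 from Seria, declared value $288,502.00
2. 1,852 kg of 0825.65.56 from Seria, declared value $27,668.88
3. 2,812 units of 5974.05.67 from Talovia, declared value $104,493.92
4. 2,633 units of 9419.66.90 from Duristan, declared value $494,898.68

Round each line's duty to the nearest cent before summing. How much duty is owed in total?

$278,642.72

Line 1 (2814.94.76, Seria, 2,153 liters, $288,502.00):
Base rate for 2814.94.76 is 27.5%.
Origin Seria qualifies under the Junovia–Seria agreement and 2814.94.76 is covered: preferential rate 25% applies instead.
Duty = $288,502.00 × 25% = $72,125.50.
Line 2 (0825.65.56, Seria, 1,852 kg, $27,668.88):
Base rate for 0825.65.56 is $6.36/kg.
Origin Seria qualifies under the Junovia–Seria agreement and 0825.65.56 is covered: preferential rate Free applies instead.
Duty = $27,668.88 × 0% = $0.00.
Line 3 (5974.05.67, Talovia, 2,812 units, $104,493.92):
Base rate for 5974.05.67 is 33%.
Additional duty on 5974.05.67 from Talovia: +48.6%. Applied ad valorem rate: 33% + 48.6% = 81.6%.
Duty = $104,493.92 × 81.6% = $85,267.04.
Line 4 (9419.66.90, Duristan, 2,633 units, $494,898.68):
Base rate for 9419.66.90 is 24.5%.
Duty = $494,898.68 × 24.5% = $121,250.18.
Total = $72,125.50 + $0.00 + $85,267.04 + $121,250.18 = $278,642.72.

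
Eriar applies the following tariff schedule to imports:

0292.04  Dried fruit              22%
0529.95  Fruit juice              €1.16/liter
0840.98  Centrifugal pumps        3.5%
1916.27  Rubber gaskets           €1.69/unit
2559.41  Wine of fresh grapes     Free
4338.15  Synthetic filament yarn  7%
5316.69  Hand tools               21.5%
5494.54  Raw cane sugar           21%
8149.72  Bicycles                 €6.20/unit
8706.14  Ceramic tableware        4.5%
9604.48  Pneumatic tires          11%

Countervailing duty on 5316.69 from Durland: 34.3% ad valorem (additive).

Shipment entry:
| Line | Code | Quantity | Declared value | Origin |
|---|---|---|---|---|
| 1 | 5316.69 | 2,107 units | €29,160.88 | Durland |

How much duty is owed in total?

Line 1 (5316.69, Durland, 2,107 units, €29,160.88):
Base rate for 5316.69 is 21.5%.
Additional duty on 5316.69 from Durland: +34.3%. Applied ad valorem rate: 21.5% + 34.3% = 55.8%.
Duty = €29,160.88 × 55.8% = €16,271.77.

€16,271.77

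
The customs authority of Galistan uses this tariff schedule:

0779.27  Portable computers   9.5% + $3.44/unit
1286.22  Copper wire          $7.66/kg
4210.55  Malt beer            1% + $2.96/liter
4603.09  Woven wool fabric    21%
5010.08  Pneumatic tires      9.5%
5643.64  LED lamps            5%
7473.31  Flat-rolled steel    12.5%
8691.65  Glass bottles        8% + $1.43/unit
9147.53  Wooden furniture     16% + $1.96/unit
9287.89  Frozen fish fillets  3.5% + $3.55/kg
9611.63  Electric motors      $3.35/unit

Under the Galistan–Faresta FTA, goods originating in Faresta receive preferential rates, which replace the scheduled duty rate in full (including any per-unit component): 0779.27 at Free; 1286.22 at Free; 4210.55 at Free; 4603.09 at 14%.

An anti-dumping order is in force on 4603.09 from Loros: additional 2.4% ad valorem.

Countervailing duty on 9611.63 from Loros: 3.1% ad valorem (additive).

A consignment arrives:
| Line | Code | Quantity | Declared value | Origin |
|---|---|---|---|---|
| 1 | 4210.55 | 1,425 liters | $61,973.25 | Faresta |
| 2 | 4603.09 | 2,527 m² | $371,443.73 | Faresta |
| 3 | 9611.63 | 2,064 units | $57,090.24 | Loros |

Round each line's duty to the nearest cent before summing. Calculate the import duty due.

$60,686.32

Line 1 (4210.55, Faresta, 1,425 liters, $61,973.25):
Base rate for 4210.55 is 1% + $2.96/liter.
Origin Faresta qualifies under the Galistan–Faresta agreement and 4210.55 is covered: preferential rate Free applies instead.
Duty = $61,973.25 × 0% = $0.00.
Line 2 (4603.09, Faresta, 2,527 m², $371,443.73):
Base rate for 4603.09 is 21%.
Origin Faresta qualifies under the Galistan–Faresta agreement and 4603.09 is covered: preferential rate 14% applies instead.
The additional-duty order on 4603.09 targets Loros, not Faresta; it does not apply.
Duty = $371,443.73 × 14% = $52,002.12.
Line 3 (9611.63, Loros, 2,064 units, $57,090.24):
Base rate for 9611.63 is $3.35/unit.
Additional duty on 9611.63 from Loros: +3.1% ad valorem. Applied ad valorem rate = 3.1%.
Duty = $57,090.24 × 3.1% + 2,064 × $3.35 = $8,684.20.
Total = $0.00 + $52,002.12 + $8,684.20 = $60,686.32.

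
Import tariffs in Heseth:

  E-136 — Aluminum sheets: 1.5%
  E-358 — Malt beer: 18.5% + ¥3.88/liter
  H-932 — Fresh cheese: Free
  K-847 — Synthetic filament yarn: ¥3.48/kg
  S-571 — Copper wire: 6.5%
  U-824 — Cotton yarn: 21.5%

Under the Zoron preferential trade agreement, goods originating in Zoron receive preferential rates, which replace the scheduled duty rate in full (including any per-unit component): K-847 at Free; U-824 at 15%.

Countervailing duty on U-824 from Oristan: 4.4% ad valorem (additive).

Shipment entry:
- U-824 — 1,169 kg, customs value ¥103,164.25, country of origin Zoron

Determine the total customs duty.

¥15,474.64

Line 1 (U-824, Zoron, 1,169 kg, ¥103,164.25):
Base rate for U-824 is 21.5%.
Origin Zoron qualifies under the Heseth–Zoron agreement and U-824 is covered: preferential rate 15% applies instead.
The additional-duty order on U-824 targets Oristan, not Zoron; it does not apply.
Duty = ¥103,164.25 × 15% = ¥15,474.64.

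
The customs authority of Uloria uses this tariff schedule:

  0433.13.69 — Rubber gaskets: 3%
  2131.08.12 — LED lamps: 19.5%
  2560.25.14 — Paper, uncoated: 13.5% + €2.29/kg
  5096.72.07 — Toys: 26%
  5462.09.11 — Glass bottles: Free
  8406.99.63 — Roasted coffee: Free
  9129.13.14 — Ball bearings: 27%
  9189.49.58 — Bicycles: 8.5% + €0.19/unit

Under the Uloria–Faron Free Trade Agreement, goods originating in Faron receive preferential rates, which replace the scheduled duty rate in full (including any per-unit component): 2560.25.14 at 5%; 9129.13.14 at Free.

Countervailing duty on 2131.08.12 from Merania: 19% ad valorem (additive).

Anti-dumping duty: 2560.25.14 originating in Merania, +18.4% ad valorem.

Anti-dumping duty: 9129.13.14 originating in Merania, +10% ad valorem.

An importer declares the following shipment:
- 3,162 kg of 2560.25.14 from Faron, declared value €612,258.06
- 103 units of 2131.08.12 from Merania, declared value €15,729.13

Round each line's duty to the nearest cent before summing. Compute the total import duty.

€36,668.62

Line 1 (2560.25.14, Faron, 3,162 kg, €612,258.06):
Base rate for 2560.25.14 is 13.5% + €2.29/kg.
Origin Faron qualifies under the Uloria–Faron agreement and 2560.25.14 is covered: preferential rate 5% applies instead.
The additional-duty order on 2560.25.14 targets Merania, not Faron; it does not apply.
Duty = €612,258.06 × 5% = €30,612.90.
Line 2 (2131.08.12, Merania, 103 units, €15,729.13):
Base rate for 2131.08.12 is 19.5%.
Additional duty on 2131.08.12 from Merania: +19%. Applied ad valorem rate: 19.5% + 19% = 38.5%.
Duty = €15,729.13 × 38.5% = €6,055.72.
Total = €30,612.90 + €6,055.72 = €36,668.62.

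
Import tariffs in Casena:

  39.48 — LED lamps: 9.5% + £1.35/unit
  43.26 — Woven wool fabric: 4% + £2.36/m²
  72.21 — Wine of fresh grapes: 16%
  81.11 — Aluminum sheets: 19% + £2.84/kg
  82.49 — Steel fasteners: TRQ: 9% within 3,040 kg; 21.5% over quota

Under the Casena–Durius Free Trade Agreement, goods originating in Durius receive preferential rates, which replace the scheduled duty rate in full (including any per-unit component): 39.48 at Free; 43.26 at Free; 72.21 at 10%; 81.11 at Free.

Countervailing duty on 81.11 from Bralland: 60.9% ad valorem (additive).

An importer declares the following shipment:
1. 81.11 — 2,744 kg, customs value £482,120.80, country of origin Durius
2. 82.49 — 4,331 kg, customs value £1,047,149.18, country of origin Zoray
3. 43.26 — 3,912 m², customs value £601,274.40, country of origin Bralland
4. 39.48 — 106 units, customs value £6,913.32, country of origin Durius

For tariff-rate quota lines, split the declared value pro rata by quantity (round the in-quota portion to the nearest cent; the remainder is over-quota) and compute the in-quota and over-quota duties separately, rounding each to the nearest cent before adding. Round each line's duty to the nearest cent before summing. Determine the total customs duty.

Line 1 (81.11, Durius, 2,744 kg, £482,120.80):
Base rate for 81.11 is 19% + £2.84/kg.
Origin Durius qualifies under the Casena–Durius agreement and 81.11 is covered: preferential rate Free applies instead.
The additional-duty order on 81.11 targets Bralland, not Durius; it does not apply.
Duty = £482,120.80 × 0% = £0.00.
Line 2 (82.49, Zoray, 4,331 kg, £1,047,149.18):
Code 82.49 is under a tariff-rate quota (threshold 3,040 kg). In-quota: 3,040 kg at 9%; over-quota: 1,291 kg at 21.5%.
Pro-rata value split: in-quota = £1,047,149.18 × 3,040/4,331 = £735,011.20; over-quota = £1,047,149.18 − £735,011.20 = £312,137.98.
In-quota duty = £735,011.20 × 9% = £66,151.01. Over-quota duty = £312,137.98 × 21.5% = £67,109.67.
Line duty = £66,151.01 + £67,109.67 = £133,260.68.
Line 3 (43.26, Bralland, 3,912 m², £601,274.40):
Base rate for 43.26 is 4% + £2.36/m².
43.26 has an FTA preferential rate, but origin Bralland is not Durius; base rate stands.
Duty = £601,274.40 × 4% + 3,912 × £2.36 = £33,283.30.
Line 4 (39.48, Durius, 106 units, £6,913.32):
Base rate for 39.48 is 9.5% + £1.35/unit.
Origin Durius qualifies under the Casena–Durius agreement and 39.48 is covered: preferential rate Free applies instead.
Duty = £6,913.32 × 0% = £0.00.
Total = £0.00 + £133,260.68 + £33,283.30 + £0.00 = £166,543.98.

£166,543.98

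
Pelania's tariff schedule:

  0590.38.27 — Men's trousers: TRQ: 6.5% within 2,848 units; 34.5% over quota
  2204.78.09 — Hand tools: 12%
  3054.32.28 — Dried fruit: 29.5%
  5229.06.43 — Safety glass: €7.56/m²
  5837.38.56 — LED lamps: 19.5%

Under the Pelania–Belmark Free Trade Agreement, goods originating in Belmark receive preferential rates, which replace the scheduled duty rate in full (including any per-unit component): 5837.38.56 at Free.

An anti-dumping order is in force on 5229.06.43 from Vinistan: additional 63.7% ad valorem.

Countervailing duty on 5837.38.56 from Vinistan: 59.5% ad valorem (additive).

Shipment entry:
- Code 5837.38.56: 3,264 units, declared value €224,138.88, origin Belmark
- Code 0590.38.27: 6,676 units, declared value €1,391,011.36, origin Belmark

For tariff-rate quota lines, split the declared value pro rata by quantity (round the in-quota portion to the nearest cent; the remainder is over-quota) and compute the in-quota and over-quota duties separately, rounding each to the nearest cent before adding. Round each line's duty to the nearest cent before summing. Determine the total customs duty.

Line 1 (5837.38.56, Belmark, 3,264 units, €224,138.88):
Base rate for 5837.38.56 is 19.5%.
Origin Belmark qualifies under the Pelania–Belmark agreement and 5837.38.56 is covered: preferential rate Free applies instead.
The additional-duty order on 5837.38.56 targets Vinistan, not Belmark; it does not apply.
Duty = €224,138.88 × 0% = €0.00.
Line 2 (0590.38.27, Belmark, 6,676 units, €1,391,011.36):
Code 0590.38.27 is under a tariff-rate quota (threshold 2,848 units). In-quota: 2,848 units at 6.5%; over-quota: 3,828 units at 34.5%.
Pro-rata value split: in-quota = €1,391,011.36 × 2,848/6,676 = €593,409.28; over-quota = €1,391,011.36 − €593,409.28 = €797,602.08.
In-quota duty = €593,409.28 × 6.5% = €38,571.60. Over-quota duty = €797,602.08 × 34.5% = €275,172.72.
Line duty = €38,571.60 + €275,172.72 = €313,744.32.
Total = €0.00 + €313,744.32 = €313,744.32.

€313,744.32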